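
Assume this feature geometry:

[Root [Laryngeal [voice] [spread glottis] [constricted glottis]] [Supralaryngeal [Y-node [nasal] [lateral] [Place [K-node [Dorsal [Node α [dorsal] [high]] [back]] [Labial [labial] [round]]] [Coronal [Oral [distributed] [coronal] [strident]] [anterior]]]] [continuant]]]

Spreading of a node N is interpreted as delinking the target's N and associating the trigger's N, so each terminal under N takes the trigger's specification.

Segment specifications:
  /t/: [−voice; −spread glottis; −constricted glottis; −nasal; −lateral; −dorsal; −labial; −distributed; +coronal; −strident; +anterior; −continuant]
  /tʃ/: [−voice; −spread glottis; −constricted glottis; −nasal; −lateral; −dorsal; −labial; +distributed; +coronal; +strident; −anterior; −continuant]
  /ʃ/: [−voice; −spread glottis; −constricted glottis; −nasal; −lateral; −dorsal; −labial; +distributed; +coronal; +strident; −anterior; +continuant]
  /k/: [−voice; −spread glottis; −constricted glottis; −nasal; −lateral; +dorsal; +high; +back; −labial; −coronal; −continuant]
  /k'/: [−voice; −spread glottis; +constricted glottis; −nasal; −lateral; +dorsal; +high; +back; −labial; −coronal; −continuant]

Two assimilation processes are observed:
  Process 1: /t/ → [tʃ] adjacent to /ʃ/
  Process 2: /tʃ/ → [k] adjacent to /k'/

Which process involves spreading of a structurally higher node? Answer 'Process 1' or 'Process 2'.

Process 2

Process 1: the features that change are [anterior], [distributed], [strident]; the minimal node is Coronal (depth 4).
Process 2 alters [coronal], [anterior], [distributed], [strident], [dorsal], [high], [back]; the lowest common ancestor is Place (depth 3 from Root).
Place (depth 3) sits above Coronal (depth 4), making Process 2 the one with the higher spreading node.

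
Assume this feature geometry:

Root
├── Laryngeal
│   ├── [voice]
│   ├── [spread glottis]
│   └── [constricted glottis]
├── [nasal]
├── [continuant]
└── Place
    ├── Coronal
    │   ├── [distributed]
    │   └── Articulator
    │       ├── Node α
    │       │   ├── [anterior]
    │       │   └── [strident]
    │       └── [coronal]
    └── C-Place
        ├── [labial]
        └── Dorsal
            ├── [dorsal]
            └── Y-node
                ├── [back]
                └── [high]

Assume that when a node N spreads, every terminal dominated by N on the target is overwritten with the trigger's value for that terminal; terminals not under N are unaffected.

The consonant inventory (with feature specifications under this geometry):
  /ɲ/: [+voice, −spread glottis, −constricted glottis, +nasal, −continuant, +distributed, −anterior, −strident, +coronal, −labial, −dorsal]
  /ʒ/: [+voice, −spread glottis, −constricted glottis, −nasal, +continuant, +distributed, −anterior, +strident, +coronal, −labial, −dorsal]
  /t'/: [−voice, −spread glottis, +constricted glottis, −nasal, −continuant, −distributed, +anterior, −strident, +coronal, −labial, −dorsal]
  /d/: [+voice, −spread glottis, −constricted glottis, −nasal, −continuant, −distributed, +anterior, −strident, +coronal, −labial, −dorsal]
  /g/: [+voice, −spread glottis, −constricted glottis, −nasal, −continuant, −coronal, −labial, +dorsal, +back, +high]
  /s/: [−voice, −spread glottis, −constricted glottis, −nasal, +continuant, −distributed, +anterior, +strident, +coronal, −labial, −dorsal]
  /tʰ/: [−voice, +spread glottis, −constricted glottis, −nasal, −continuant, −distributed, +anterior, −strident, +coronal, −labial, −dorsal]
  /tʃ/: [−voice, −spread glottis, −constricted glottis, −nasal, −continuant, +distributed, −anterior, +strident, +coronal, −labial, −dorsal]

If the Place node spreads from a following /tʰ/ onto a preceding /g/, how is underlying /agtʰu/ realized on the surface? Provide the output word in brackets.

[adtʰu]

The Place node dominates the terminals [distributed], [anterior], [strident], [coronal], [labial], [dorsal], [back], [high].
Spreading Place from /tʰ/ onto /g/ replaces those values with /tʰ/'s: [−distributed], [+anterior], [−strident], [+coronal], [−labial], [−dorsal]. Features outside Place ([voice], [spread glottis], [constricted glottis], …) stay as in /g/.
The resulting bundle matches /d/ in the inventory; substituting it for /g/ gives [adtʰu].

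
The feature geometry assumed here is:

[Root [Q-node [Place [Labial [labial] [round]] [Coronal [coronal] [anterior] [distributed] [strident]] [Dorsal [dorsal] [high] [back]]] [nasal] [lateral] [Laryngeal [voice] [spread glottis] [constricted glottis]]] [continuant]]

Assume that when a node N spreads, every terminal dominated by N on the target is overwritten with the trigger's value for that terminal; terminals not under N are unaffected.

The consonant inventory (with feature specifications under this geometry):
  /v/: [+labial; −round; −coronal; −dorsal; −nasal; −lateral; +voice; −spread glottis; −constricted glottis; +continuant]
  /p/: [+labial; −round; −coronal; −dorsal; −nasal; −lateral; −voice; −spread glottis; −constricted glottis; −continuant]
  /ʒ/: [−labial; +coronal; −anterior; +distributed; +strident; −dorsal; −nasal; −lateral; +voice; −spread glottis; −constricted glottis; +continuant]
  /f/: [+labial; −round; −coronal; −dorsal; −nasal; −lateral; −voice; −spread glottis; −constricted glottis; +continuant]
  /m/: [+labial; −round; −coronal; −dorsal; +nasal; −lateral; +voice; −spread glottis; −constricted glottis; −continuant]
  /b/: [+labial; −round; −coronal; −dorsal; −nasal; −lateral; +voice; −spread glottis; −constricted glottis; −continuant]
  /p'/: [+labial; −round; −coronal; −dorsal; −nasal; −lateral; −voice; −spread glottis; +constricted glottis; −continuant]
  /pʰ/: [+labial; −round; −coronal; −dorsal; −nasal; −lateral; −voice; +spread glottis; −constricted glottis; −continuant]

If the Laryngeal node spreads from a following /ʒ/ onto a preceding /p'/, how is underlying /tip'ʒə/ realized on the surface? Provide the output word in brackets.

[tibʒə]

Laryngeal immediately or transitively dominates [voice], [spread glottis], [constricted glottis].
After delinking /p'/'s Laryngeal and linking /ʒ/'s, the affected terminals become [+voice], [−spread glottis], [−constricted glottis]; [labial], [round], [coronal], … (outside Laryngeal) are retained from /p'/.
The resulting bundle matches /b/ in the inventory; substituting it for /p'/ gives [tibʒə].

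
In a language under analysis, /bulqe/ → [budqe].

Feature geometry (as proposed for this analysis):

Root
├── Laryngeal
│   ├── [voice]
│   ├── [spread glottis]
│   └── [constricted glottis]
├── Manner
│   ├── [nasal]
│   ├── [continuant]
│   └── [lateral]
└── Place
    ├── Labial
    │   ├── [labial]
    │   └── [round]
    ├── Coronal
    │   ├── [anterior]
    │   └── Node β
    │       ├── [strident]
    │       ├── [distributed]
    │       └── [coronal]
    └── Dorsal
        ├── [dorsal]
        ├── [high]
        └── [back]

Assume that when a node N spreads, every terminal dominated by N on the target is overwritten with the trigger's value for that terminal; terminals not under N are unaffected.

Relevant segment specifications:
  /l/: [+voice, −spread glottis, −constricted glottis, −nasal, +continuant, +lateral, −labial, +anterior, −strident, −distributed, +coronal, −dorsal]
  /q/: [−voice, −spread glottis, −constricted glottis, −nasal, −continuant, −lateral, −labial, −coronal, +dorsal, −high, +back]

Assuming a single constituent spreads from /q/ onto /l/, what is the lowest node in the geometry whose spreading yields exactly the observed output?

Comparing /l/ with its surface form [d], the features that change are [continuant], [lateral].
These terminals are all dominated by Manner, and no proper subconstituent of Manner covers them all; Manner is their lowest common ancestor.
Delinking /l/'s Manner and associating /q/'s Manner gives precisely the feature bundle of [d].
[voice], [coronal] — on which /q/ differs from /l/ — are unchanged, so Root cannot have spread; the constituent is no larger than Manner.

Manner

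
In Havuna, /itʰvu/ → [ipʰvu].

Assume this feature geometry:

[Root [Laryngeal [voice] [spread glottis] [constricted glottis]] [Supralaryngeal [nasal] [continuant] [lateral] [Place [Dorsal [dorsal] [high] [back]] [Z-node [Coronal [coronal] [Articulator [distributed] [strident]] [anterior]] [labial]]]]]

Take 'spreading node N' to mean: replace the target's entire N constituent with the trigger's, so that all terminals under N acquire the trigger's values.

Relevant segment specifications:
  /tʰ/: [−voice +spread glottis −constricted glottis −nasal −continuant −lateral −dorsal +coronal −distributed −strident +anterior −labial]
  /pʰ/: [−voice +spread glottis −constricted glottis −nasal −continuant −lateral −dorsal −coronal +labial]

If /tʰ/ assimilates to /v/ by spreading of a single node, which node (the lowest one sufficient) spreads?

Z-node

Comparing /tʰ/ with its surface form [pʰ], the features that change are [labial], [coronal], [anterior], [distributed], [strident].
In this geometry the lowest node dominating all of them is Z-node: every daughter of Z-node dominates only a proper subset, so no lower node suffices.
Delinking /tʰ/'s Z-node and associating /v/'s Z-node gives precisely the feature bundle of [pʰ].
Features on which the two segments disagree outside Z-node, such as [spread glottis], [continuant], are unchanged — nothing dominating them spread, and Z-node is the minimal sufficient constituent.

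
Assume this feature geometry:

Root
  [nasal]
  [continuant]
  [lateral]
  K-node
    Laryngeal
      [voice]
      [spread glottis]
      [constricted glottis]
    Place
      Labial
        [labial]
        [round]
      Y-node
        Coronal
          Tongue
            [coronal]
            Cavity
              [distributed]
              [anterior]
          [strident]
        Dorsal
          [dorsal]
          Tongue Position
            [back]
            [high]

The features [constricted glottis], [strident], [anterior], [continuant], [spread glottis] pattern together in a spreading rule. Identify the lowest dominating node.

[constricted glottis] is immediately dominated by Laryngeal.
[strident] is immediately dominated by Coronal.
[anterior] is immediately dominated by Cavity.
[continuant] is immediately dominated by Root.
[spread glottis] is immediately dominated by Laryngeal.
Root is the lowest common ancestor — every listed feature sits under it, and no single subconstituent of Root covers them all.

Root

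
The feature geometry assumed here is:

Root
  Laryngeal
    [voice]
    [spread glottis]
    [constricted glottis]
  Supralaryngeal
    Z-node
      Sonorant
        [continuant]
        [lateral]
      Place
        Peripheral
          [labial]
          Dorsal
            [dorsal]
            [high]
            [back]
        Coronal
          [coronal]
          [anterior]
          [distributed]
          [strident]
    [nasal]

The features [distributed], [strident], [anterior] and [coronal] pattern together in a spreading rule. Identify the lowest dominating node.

Coronal

[distributed] is immediately dominated by Coronal.
[strident] is immediately dominated by Coronal.
[anterior] is immediately dominated by Coronal.
[coronal] is immediately dominated by Coronal.
Coronal is the lowest common ancestor — every listed feature sits under it, and no single subconstituent of Coronal covers them all.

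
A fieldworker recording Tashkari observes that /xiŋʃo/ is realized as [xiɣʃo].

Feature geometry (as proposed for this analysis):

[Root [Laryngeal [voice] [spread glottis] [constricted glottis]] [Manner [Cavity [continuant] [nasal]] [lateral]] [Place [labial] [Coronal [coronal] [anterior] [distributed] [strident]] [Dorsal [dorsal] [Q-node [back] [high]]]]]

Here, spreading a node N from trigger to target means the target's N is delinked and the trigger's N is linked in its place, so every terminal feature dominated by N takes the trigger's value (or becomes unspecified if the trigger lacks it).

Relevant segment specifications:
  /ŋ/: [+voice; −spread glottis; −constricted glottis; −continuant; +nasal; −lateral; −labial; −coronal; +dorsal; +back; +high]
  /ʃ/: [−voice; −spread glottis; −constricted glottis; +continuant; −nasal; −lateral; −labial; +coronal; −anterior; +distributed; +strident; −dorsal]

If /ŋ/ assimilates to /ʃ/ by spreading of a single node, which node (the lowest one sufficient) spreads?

Comparing /ŋ/ with its surface form [ɣ], the features that change are [nasal], [continuant].
In this geometry the lowest node dominating all of them is Cavity: every daughter of Cavity dominates only a proper subset, so no lower node suffices.
Spreading Cavity from /ʃ/ overwrites each of those terminals with /ʃ/'s values, yielding exactly [ɣ].
[dorsal], [voice] stay as in /ŋ/ although /ʃ/ differs there, so no node dominating them spread; among the remaining candidates Cavity is the lowest that derives the output.

Cavity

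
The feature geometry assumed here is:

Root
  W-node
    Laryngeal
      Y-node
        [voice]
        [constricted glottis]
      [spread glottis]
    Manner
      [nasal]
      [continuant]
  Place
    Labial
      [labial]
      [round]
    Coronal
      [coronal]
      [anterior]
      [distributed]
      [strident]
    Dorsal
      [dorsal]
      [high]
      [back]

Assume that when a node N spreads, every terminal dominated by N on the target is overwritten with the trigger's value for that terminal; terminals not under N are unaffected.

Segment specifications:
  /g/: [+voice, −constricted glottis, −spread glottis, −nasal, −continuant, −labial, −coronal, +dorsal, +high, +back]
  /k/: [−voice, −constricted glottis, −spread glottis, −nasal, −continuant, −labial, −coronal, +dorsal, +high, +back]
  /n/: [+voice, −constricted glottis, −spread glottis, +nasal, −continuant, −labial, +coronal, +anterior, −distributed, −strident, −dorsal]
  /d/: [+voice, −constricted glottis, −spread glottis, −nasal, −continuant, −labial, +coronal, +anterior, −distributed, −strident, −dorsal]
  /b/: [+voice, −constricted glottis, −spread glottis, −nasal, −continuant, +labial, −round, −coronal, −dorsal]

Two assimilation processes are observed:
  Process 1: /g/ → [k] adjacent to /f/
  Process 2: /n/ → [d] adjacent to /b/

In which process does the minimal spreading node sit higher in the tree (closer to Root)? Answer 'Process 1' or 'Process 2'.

Process 1 alters [voice]; the lowest dominating node is [voice] (depth 4 from Root).
Process 2: the feature that changes is [nasal]; the minimal node is [nasal] (depth 3).
[nasal] (depth 3) sits above [voice] (depth 4), making Process 2 the one with the higher spreading node.

Process 2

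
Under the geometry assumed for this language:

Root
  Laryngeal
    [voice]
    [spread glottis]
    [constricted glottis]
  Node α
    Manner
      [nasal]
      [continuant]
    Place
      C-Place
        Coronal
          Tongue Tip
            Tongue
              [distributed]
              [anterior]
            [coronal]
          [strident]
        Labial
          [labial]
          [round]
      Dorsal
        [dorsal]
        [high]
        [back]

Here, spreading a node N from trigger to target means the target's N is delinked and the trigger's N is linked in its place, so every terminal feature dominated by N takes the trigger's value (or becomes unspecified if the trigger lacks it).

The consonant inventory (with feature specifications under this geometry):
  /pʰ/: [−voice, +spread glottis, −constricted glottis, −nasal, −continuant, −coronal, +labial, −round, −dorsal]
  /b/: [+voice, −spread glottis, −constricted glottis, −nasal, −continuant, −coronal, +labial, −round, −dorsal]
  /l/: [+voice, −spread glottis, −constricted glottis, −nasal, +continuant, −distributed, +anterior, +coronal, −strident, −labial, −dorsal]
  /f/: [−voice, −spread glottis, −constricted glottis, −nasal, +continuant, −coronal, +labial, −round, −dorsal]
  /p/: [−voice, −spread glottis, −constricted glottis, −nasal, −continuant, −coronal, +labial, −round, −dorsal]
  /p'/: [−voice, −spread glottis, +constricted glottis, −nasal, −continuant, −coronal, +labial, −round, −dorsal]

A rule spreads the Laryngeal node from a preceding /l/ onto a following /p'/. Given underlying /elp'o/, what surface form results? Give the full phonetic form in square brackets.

The Laryngeal node dominates the terminals [voice], [spread glottis], [constricted glottis].
The target acquires /l/'s values for everything under Laryngeal — [+voice], [−spread glottis], [−constricted glottis] — while keeping its own [nasal], [continuant], [coronal], ….
This feature bundle is that of [b], so /elp'o/ surfaces as [elbo].

[elbo]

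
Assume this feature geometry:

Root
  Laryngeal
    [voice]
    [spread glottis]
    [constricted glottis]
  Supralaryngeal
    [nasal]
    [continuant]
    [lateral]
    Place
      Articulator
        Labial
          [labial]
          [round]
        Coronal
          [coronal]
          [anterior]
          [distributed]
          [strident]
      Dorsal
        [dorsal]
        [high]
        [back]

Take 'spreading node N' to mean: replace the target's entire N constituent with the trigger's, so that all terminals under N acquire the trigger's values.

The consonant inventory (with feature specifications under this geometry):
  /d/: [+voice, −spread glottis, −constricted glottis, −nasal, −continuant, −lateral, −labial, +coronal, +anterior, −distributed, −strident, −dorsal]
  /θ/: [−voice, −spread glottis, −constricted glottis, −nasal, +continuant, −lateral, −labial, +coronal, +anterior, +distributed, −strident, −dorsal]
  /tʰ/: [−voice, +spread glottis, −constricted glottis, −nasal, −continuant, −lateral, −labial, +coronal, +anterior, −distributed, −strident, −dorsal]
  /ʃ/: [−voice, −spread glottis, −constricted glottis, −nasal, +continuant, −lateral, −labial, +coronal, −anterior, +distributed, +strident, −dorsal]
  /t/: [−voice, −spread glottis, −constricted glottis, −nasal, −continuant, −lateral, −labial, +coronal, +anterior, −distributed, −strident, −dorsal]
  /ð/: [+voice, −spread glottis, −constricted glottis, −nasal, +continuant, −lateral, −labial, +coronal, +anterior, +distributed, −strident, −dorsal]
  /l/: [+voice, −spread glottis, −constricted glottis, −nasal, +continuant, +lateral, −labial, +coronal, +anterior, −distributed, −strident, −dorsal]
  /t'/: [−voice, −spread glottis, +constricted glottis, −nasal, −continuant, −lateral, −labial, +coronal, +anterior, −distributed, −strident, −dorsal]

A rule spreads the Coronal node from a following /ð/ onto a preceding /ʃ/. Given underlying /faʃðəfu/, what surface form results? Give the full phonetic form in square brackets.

[faθðəfu]

Coronal immediately or transitively dominates [coronal], [anterior], [distributed], [strident].
After delinking /ʃ/'s Coronal and linking /ð/'s, the affected terminals become [+coronal], [+anterior], [+distributed], [−strident]; [voice], [spread glottis], [constricted glottis], … (outside Coronal) are retained from /ʃ/.
The resulting bundle matches /θ/ in the inventory; substituting it for /ʃ/ gives [faθðəfu].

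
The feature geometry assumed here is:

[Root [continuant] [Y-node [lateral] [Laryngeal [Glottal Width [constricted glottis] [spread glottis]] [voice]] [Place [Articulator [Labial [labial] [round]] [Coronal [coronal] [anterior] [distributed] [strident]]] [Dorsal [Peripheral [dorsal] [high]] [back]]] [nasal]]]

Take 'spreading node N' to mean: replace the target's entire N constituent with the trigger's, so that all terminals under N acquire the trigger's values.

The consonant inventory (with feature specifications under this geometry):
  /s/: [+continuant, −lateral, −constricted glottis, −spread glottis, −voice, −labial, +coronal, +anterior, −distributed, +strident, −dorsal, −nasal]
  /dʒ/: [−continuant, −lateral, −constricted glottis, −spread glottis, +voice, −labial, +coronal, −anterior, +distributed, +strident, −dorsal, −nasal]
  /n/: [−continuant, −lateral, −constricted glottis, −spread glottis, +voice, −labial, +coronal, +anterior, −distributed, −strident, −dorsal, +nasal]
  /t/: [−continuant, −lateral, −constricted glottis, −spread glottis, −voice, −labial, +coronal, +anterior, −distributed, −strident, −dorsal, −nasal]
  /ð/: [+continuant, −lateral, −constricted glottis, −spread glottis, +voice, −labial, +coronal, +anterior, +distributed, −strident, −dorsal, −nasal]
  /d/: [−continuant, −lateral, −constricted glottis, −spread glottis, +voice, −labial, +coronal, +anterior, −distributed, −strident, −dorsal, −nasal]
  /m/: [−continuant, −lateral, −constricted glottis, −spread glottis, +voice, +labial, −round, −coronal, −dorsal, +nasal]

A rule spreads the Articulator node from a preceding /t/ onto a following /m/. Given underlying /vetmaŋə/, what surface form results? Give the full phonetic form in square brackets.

[vetnaŋə]

The Articulator node dominates the terminals [labial], [round], [coronal], [anterior], [distributed], [strident].
After delinking /m/'s Articulator and linking /t/'s, the affected terminals become [−labial], [+coronal], [+anterior], [−distributed], [−strident]; [continuant], [lateral], [constricted glottis], … (outside Articulator) are retained from /m/.
Among the inventory, only /n/ has exactly this specification, giving the surface form [vetnaŋə].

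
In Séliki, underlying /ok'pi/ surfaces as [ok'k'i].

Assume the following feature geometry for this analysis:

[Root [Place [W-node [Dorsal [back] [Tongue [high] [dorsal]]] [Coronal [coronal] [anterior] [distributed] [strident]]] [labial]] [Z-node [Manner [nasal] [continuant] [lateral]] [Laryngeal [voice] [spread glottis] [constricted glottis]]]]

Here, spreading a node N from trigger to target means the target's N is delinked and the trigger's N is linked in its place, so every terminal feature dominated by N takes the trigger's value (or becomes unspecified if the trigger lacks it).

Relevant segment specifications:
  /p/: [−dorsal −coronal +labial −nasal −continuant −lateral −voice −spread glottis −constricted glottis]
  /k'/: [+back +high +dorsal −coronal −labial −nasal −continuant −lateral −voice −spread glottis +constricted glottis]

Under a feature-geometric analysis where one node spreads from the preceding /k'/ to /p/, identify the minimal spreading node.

Comparing /p/ with its surface form [k'], the features that change are [constricted glottis], [labial], [dorsal], [high], [back].
These terminals are all dominated by Root, and no proper subconstituent of Root covers them all; Root is their lowest common ancestor.
If Root spreads, every terminal under it takes /k'/'s value, producing [k'] as observed.

Root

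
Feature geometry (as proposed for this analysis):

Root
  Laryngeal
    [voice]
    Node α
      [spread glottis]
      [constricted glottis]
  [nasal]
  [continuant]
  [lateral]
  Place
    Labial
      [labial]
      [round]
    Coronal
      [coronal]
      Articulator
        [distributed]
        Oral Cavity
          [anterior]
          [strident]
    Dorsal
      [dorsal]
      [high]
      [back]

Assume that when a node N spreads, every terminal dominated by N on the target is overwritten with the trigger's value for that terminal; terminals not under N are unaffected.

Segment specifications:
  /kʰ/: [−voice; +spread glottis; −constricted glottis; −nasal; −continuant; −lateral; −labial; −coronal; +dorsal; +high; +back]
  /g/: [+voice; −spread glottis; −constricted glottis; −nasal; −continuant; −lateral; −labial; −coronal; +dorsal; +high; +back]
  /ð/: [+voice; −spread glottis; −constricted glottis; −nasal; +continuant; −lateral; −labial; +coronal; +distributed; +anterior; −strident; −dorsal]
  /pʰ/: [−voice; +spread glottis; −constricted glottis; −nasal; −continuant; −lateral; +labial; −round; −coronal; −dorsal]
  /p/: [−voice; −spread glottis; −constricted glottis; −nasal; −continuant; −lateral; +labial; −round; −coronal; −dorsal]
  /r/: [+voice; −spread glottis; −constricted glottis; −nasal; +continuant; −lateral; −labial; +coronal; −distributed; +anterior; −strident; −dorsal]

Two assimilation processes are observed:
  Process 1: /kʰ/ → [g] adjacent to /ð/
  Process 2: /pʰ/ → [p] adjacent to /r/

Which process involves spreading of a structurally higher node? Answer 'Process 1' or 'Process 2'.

Process 1: the features that change are [voice], [spread glottis]; the minimal node is Laryngeal (depth 1).
Process 2: the feature that changes is [spread glottis]; the minimal node is [spread glottis] (depth 3).
Depth 1 < depth 3; Process 1 involves the structurally higher constituent Laryngeal.

Process 1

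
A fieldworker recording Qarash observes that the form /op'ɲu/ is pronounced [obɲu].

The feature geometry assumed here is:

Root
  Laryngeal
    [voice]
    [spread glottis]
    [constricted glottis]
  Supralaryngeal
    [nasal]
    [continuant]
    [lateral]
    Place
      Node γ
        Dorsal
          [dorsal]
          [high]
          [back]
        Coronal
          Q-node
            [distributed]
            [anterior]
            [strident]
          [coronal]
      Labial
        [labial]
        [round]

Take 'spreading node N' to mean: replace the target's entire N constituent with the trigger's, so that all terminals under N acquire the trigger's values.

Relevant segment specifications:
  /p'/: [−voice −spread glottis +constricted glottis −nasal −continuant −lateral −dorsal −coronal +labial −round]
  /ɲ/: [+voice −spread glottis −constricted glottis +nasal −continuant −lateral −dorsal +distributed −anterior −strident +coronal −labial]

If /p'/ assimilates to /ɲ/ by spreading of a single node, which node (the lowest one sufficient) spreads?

Feature comparison: [voice], [constricted glottis] differ between /p'/ and [b]; the remaining terminals match.
Tracing each changed feature up the tree, the paths first meet at Laryngeal; any lower node misses at least one of them.
Spreading Laryngeal from /ɲ/ overwrites each of those terminals with /ɲ/'s values, yielding exactly [b].
Since [nasal], [coronal] are preserved even though /ɲ/ disagrees there, no node above Laryngeal spread.

Laryngeal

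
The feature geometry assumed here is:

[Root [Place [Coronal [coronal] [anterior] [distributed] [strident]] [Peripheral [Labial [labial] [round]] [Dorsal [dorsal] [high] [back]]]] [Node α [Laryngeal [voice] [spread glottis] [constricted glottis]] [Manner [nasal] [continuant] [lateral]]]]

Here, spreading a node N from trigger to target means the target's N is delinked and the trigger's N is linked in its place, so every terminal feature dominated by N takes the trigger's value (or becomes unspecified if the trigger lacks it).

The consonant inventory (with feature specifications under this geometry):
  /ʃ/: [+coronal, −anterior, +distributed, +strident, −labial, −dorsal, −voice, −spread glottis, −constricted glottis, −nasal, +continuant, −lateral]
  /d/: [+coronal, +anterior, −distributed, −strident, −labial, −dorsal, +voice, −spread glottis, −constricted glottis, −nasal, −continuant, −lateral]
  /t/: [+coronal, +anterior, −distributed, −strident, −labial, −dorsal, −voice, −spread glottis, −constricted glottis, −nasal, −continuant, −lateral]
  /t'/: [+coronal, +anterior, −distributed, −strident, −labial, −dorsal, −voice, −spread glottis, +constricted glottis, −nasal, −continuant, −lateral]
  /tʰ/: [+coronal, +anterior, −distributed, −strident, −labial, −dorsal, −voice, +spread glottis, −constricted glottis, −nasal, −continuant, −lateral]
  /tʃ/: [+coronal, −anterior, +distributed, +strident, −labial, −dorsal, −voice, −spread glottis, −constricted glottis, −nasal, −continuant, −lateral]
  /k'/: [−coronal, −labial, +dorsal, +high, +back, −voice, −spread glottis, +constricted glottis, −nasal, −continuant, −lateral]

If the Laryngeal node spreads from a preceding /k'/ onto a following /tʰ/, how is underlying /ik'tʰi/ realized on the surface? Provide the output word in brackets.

[ik't'i]

Laryngeal immediately or transitively dominates [voice], [spread glottis], [constricted glottis].
After delinking /tʰ/'s Laryngeal and linking /k'/'s, the affected terminals become [−voice], [−spread glottis], [+constricted glottis]; [coronal], [anterior], [distributed], … (outside Laryngeal) are retained from /tʰ/.
Among the inventory, only /t'/ has exactly this specification, giving the surface form [ik't'i].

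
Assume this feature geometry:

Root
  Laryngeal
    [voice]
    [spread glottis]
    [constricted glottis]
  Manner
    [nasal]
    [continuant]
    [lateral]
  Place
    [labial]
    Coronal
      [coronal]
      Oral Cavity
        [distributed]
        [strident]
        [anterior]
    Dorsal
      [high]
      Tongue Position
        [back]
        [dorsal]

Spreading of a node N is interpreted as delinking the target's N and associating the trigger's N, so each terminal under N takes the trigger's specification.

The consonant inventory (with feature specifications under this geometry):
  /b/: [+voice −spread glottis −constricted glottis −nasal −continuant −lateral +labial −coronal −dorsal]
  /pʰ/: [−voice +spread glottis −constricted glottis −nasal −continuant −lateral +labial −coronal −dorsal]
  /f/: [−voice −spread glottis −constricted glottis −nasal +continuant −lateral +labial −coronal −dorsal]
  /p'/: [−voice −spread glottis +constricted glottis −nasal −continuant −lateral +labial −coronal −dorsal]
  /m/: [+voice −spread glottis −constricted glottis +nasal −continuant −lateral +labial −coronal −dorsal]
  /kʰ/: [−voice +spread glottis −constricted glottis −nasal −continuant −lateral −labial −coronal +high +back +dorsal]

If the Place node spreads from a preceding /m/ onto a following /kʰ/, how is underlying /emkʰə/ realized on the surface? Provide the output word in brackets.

Terminals under Place in this geometry: [labial], [coronal], [distributed], [strident], [anterior], [high], [back], [dorsal].
After delinking /kʰ/'s Place and linking /m/'s, the affected terminals become [+labial], [−coronal], [−dorsal]; [voice], [spread glottis], [constricted glottis], … (outside Place) are retained from /kʰ/.
Among the inventory, only /pʰ/ has exactly this specification, giving the surface form [empʰə].

[empʰə]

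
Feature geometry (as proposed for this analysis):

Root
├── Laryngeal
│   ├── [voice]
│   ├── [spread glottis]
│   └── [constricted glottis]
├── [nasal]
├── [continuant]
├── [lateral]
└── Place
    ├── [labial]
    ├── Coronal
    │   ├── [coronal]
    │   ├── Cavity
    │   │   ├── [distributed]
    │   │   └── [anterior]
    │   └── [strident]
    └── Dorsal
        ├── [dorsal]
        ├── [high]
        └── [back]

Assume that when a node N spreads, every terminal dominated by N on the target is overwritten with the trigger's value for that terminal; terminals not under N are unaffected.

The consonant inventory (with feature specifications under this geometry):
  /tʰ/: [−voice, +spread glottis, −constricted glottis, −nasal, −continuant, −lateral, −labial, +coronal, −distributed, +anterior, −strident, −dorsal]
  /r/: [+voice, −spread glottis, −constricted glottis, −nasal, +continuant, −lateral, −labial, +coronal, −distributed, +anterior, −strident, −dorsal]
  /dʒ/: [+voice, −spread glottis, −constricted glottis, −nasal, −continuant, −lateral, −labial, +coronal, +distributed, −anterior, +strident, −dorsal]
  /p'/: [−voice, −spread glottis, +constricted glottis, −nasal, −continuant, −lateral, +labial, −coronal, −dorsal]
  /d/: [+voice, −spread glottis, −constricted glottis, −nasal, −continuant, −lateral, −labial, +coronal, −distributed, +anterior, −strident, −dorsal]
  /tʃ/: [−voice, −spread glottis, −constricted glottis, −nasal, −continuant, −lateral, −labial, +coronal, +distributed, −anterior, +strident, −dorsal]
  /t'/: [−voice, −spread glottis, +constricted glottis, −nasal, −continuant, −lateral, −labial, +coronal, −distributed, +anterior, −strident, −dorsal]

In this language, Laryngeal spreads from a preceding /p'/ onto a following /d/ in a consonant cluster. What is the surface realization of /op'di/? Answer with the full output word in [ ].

The Laryngeal node dominates the terminals [voice], [spread glottis], [constricted glottis].
Spreading Laryngeal from /p'/ onto /d/ replaces those values with /p'/'s: [−voice], [−spread glottis], [+constricted glottis]. Features outside Laryngeal ([nasal], [continuant], [lateral], …) stay as in /d/.
The resulting bundle matches /t'/ in the inventory; substituting it for /d/ gives [op't'i].

[op't'i]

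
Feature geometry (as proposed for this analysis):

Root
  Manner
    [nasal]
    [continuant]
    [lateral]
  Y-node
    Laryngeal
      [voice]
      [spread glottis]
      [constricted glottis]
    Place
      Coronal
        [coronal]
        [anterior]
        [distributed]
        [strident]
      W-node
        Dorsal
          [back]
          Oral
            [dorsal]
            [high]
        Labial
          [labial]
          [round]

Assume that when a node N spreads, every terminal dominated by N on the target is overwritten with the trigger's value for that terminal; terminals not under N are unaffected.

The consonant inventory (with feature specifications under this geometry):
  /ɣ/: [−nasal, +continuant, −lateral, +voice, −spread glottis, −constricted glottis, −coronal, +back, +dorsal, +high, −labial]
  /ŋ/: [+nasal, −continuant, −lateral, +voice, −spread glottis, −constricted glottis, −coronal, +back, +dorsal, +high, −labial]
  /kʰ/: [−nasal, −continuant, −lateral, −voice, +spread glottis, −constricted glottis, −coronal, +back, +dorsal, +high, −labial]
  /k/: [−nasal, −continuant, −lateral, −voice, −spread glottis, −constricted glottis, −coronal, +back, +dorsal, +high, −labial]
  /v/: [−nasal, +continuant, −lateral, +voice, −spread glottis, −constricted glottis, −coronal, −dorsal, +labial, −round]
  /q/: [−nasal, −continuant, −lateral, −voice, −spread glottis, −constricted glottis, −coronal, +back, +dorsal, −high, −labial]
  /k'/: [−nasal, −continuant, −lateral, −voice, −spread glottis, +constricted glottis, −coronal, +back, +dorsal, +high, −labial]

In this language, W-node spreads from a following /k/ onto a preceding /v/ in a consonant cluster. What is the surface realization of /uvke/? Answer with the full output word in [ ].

Terminals under W-node in this geometry: [back], [dorsal], [high], [labial], [round].
The target acquires /k/'s values for everything under W-node — [+back], [+dorsal], [+high], [−labial] — while keeping its own [nasal], [continuant], [lateral], ….
This feature bundle is that of [ɣ], so /uvke/ surfaces as [uɣke].

[uɣke]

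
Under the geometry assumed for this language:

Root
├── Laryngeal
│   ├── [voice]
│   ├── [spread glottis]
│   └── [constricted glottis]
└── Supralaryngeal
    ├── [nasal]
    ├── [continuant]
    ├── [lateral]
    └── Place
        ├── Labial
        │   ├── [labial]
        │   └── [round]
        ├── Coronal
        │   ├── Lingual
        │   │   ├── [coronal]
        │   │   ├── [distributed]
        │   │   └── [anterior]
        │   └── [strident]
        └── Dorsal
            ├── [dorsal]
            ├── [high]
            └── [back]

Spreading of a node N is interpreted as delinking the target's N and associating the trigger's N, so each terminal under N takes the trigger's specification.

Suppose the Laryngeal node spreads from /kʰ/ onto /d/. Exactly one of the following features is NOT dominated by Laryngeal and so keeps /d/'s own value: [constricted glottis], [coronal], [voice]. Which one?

[coronal]

The terminals dominated by Laryngeal are [voice], [spread glottis], [constricted glottis].
Of the listed options, [voice], [constricted glottis] are among these and would be overwritten by spreading Laryngeal.
[coronal] is not within the Laryngeal subtree (it hangs from Lingual), so /d/'s [coronal] value survives.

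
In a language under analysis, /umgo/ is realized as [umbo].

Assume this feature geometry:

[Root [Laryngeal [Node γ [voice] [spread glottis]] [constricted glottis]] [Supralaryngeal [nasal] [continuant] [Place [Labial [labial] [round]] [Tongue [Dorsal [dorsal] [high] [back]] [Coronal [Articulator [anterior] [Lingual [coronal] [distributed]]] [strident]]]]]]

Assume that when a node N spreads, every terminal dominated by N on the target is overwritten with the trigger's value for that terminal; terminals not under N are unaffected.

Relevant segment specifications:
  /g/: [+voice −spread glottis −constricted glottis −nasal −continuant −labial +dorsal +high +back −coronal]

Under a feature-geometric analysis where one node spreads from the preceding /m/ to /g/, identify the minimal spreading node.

Place

Comparing /g/ with its surface form [b], the features that change are [labial], [round], [dorsal], [high], [back].
These terminals are all dominated by Place, and no proper subconstituent of Place covers them all; Place is their lowest common ancestor.
Delinking /g/'s Place and associating /m/'s Place gives precisely the feature bundle of [b].
[nasal] — on which /m/ differs from /g/ — is unchanged, so neither Supralaryngeal nor anything higher can have spread; the constituent is no larger than Place.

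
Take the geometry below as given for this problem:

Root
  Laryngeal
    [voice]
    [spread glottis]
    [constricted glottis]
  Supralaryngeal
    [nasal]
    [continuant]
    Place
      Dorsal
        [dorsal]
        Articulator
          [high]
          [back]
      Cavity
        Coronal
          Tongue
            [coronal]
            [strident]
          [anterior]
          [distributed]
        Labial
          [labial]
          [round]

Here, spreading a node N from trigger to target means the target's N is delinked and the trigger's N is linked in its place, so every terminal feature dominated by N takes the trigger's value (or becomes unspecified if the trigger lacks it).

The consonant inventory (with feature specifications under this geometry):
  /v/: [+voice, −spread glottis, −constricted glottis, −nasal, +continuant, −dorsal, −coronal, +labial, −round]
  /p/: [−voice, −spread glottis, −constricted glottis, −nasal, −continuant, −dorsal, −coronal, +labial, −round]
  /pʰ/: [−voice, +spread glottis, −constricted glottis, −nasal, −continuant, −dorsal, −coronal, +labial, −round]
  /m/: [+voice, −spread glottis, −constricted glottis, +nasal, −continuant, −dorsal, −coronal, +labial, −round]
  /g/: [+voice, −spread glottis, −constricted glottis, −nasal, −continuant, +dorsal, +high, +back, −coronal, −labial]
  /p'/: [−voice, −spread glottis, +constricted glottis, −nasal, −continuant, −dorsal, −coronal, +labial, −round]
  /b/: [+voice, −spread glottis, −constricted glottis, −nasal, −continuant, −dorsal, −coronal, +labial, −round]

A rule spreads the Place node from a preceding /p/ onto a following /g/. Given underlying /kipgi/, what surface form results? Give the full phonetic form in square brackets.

[kipbi]

Terminals under Place in this geometry: [dorsal], [high], [back], [coronal], [strident], [anterior], [distributed], [labial], [round].
Spreading Place from /p/ onto /g/ replaces those values with /p/'s: [−dorsal], [−coronal], [+labial], [−round]. Features outside Place ([voice], [spread glottis], [constricted glottis], …) stay as in /g/.
Among the inventory, only /b/ has exactly this specification, giving the surface form [kipbi].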